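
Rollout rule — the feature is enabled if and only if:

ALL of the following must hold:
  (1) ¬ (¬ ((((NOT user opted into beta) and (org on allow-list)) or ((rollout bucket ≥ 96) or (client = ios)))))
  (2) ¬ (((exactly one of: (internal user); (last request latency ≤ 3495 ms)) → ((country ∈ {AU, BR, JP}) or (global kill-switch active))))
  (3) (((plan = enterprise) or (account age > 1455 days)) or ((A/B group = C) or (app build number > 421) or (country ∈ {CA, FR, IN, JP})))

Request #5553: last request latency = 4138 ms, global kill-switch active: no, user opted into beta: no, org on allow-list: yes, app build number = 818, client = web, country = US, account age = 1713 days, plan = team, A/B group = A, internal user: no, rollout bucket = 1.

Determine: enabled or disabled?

Atomic conditions:
  NOT user opted into beta: no → true
  org on allow-list: yes → true
  rollout bucket ≥ 96: 1 ≥ 96 is false
  client = ios: web == ios is false
  internal user: no → false
  last request latency ≤ 3495 ms: 4138 ≤ 3495 is false
  country ∈ {AU, BR, JP}: US is not in the set → false
  global kill-switch active: no → false
  plan = enterprise: team == enterprise is false
  account age > 1455 days: 1713 > 1455 is true
  A/B group = C: A == C is false
  app build number > 421: 818 > 421 is true
  country ∈ {CA, FR, IN, JP}: US is not in the set → false
Combine:
[1.1.1.1] true AND true = true
[1.1.1.2] false OR false = false
[1.1.1] true OR false = true
[1.1] NOT true = false
[1] NOT false = true
[2.1.1] exactly-one(false, false) = false
[2.1.2] false OR false = false
[2.1] false → false (antecedent false ⇒ implication holds) = true
[2] NOT true = false
[3.1] false OR true = true
[3.2] false OR true OR false = true
[3] true OR true = true
[root] true AND false AND true = false
Overall: false → disabled

Disabled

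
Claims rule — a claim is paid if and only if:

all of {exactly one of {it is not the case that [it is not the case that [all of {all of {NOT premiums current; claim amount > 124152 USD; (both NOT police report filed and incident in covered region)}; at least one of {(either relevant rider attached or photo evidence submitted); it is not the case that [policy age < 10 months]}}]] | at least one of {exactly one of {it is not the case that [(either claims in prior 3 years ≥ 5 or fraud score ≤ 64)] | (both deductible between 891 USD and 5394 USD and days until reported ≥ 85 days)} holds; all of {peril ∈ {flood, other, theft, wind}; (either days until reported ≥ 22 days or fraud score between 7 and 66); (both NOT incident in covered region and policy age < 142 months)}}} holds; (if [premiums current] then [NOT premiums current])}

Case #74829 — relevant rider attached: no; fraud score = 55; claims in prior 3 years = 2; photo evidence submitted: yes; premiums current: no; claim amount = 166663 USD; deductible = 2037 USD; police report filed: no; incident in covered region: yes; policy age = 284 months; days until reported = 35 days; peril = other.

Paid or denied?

Paid

Atomic conditions:
  NOT premiums current: no → true
  claim amount > 124152 USD: 166663 > 124152 is true
  NOT police report filed: no → true
  incident in covered region: yes → true
  relevant rider attached: no → false
  photo evidence submitted: yes → true
  policy age < 10 months: 284 < 10 is false
  claims in prior 3 years ≥ 5: 2 ≥ 5 is false
  fraud score ≤ 64: 55 ≤ 64 is true
  deductible between 891 USD and 5394 USD: 2037 in [891, 5394] is true
  days until reported ≥ 85 days: 35 ≥ 85 is false
  peril ∈ {flood, other, theft, wind}: other is in the set → true
  days until reported ≥ 22 days: 35 ≥ 22 is true
  fraud score between 7 and 66: 55 in [7, 66] is true
  NOT incident in covered region: yes → false
  policy age < 142 months: 284 < 142 is false
  premiums current: no → false
Combine:
[1.1.1.1.1.3] true AND true = true
[1.1.1.1.1] true AND true AND true = true
[1.1.1.1.2.1] false OR true = true
[1.1.1.1.2.2] NOT false = true
[1.1.1.1.2] true OR true = true
[1.1.1.1] true AND true = true
[1.1.1] NOT true = false
[1.1] NOT false = true
[1.2.1.1.1] false OR true = true
[1.2.1.1] NOT true = false
[1.2.1.2] true AND false = false
[1.2.1] exactly-one(false, false) = false
[1.2.2.2] true OR true = true
[1.2.2.3] false AND false = false
[1.2.2] true AND true AND false = false
[1.2] false OR false = false
[1] exactly-one(true, false) = true
[2] false → true (antecedent false ⇒ implication holds) = true
[root] true AND true = true
Overall: true → paid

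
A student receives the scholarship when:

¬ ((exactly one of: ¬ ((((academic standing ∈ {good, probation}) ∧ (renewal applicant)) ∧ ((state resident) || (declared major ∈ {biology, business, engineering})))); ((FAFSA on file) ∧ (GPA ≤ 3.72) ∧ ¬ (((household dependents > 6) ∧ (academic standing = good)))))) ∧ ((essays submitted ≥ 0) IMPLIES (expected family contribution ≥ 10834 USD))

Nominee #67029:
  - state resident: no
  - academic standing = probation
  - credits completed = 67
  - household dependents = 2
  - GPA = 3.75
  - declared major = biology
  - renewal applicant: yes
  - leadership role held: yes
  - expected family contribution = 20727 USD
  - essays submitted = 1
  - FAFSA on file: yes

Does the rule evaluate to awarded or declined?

Awarded

Atomic conditions:
  academic standing ∈ {good, probation}: probation is in the set → true
  renewal applicant: yes → true
  state resident: no → false
  declared major ∈ {biology, business, engineering}: biology is in the set → true
  FAFSA on file: yes → true
  GPA ≤ 3.72: 3.75 ≤ 3.72 is false
  household dependents > 6: 2 > 6 is false
  academic standing = good: probation == good is false
  essays submitted ≥ 0: 1 ≥ 0 is true
  expected family contribution ≥ 10834 USD: 20727 ≥ 10834 is true
Combine:
[1.1.1.1.1] true AND true = true
[1.1.1.1.2] false OR true = true
[1.1.1.1] true AND true = true
[1.1.1] NOT true = false
[1.1.2.3.1] false AND false = false
[1.1.2.3] NOT false = true
[1.1.2] true AND false AND true = false
[1.1] exactly-one(false, false) = false
[1] NOT false = true
[2] true → true = true
[root] true AND true = true
Overall: true → awarded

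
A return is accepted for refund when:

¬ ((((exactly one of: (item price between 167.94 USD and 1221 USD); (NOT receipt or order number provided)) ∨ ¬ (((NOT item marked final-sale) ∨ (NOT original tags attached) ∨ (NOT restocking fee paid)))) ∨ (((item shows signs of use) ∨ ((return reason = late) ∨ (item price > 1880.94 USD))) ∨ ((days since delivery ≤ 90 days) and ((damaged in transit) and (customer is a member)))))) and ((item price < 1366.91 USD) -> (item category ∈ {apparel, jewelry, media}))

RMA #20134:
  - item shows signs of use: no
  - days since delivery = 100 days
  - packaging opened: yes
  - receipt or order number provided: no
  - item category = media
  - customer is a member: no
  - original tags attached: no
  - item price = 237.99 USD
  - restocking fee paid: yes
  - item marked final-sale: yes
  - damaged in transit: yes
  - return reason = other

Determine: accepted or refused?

Accepted

Atomic conditions:
  item price between 167.94 USD and 1221 USD: 237.99 in [167.94, 1221] is true
  NOT receipt or order number provided: no → true
  NOT item marked final-sale: yes → false
  NOT original tags attached: no → true
  NOT restocking fee paid: yes → false
  item shows signs of use: no → false
  return reason = late: other == late is false
  item price > 1880.94 USD: 237.99 > 1880.94 is false
  days since delivery ≤ 90 days: 100 ≤ 90 is false
  damaged in transit: yes → true
  customer is a member: no → false
  item price < 1366.91 USD: 237.99 < 1366.91 is true
  item category ∈ {apparel, jewelry, media}: media is in the set → true
Combine:
[1.1.1.1] exactly-one(true, true) = false
[1.1.1.2.1] false OR true OR false = true
[1.1.1.2] NOT true = false
[1.1.1] false OR false = false
[1.1.2.1.2] false OR false = false
[1.1.2.1] false OR false = false
[1.1.2.2.2] true AND false = false
[1.1.2.2] false AND false = false
[1.1.2] false OR false = false
[1.1] false OR false = false
[1] NOT false = true
[2] true → true = true
[root] true AND true = true
Overall: true → accepted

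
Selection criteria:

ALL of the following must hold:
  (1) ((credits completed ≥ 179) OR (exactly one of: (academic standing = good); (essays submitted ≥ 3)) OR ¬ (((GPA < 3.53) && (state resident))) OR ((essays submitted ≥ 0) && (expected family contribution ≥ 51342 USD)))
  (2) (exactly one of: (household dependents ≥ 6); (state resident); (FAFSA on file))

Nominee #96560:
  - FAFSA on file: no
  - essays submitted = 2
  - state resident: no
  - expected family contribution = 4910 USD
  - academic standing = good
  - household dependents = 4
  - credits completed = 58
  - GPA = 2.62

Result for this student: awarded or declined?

Atomic conditions:
  credits completed ≥ 179: 58 ≥ 179 is false
  academic standing = good: good == good is true
  essays submitted ≥ 3: 2 ≥ 3 is false
  GPA < 3.53: 2.62 < 3.53 is true
  state resident: no → false
  essays submitted ≥ 0: 2 ≥ 0 is true
  expected family contribution ≥ 51342 USD: 4910 ≥ 51342 is false
  household dependents ≥ 6: 4 ≥ 6 is false
  FAFSA on file: no → false
Combine:
[1.2] exactly-one(true, false) = true
[1.3.1] true AND false = false
[1.3] NOT false = true
[1.4] true AND false = false
[1] false OR true OR true OR false = true
[2] exactly-one(false, false, false) = false
[root] true AND false = false
Overall: false → declined

Declined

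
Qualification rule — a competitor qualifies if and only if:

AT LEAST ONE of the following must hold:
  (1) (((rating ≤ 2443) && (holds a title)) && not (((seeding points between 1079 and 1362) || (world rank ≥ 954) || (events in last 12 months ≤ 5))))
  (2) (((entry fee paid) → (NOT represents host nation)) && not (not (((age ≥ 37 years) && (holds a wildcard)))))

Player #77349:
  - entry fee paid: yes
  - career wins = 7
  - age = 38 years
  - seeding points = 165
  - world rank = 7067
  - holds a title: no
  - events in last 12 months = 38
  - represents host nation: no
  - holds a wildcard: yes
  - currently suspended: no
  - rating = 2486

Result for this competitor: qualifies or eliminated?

Qualifies

Atomic conditions:
  rating ≤ 2443: 2486 ≤ 2443 is false
  holds a title: no → false
  seeding points between 1079 and 1362: 165 in [1079, 1362] is false
  world rank ≥ 954: 7067 ≥ 954 is true
  events in last 12 months ≤ 5: 38 ≤ 5 is false
  entry fee paid: yes → true
  NOT represents host nation: no → true
  age ≥ 37 years: 38 ≥ 37 is true
  holds a wildcard: yes → true
Combine:
[1.1] false AND false = false
[1.2.1] false OR true OR false = true
[1.2] NOT true = false
[1] false AND false = false
[2.1] true → true = true
[2.2.1.1] true AND true = true
[2.2.1] NOT true = false
[2.2] NOT false = true
[2] true AND true = true
[root] false OR true = true
Overall: true → qualifies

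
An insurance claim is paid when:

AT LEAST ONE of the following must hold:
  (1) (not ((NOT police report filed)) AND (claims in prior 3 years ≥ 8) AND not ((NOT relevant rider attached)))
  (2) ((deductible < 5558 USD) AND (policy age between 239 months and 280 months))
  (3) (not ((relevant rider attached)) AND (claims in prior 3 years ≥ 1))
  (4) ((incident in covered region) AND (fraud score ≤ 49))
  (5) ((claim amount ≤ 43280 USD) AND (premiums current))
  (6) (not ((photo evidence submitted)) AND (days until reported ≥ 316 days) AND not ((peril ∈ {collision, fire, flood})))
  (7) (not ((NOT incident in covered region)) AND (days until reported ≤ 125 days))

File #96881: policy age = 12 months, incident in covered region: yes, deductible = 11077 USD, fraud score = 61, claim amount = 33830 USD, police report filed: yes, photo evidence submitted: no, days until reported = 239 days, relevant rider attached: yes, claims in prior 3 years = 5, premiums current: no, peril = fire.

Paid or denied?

Atomic conditions:
  NOT police report filed: yes → false
  claims in prior 3 years ≥ 8: 5 ≥ 8 is false
  NOT relevant rider attached: yes → false
  deductible < 5558 USD: 11077 < 5558 is false
  policy age between 239 months and 280 months: 12 in [239, 280] is false
  relevant rider attached: yes → true
  claims in prior 3 years ≥ 1: 5 ≥ 1 is true
  incident in covered region: yes → true
  fraud score ≤ 49: 61 ≤ 49 is false
  claim amount ≤ 43280 USD: 33830 ≤ 43280 is true
  premiums current: no → false
  photo evidence submitted: no → false
  days until reported ≥ 316 days: 239 ≥ 316 is false
  peril ∈ {collision, fire, flood}: fire is in the set → true
  NOT incident in covered region: yes → false
  days until reported ≤ 125 days: 239 ≤ 125 is false
Combine:
[1.1] NOT false = true
[1.3] NOT false = true
[1] true AND false AND true = false
[2] false AND false = false
[3.1] NOT true = false
[3] false AND true = false
[4] true AND false = false
[5] true AND false = false
[6.1] NOT false = true
[6.3] NOT true = false
[6] true AND false AND false = false
[7.1] NOT false = true
[7] true AND false = false
[root] false OR false OR false OR false OR false OR false OR false = false
Overall: false → denied

Denied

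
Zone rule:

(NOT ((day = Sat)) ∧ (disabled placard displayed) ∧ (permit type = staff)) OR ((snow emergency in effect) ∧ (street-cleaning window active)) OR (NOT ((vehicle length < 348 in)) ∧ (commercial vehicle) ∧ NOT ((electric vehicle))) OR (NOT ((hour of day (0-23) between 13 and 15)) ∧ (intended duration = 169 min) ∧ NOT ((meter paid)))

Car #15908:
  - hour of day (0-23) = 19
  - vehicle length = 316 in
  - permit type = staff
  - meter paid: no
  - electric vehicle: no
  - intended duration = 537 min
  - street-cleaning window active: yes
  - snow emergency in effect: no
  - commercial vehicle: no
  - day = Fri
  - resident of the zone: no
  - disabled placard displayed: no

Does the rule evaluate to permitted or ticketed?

Ticketed

Atomic conditions:
  day = Sat: Fri == Sat is false
  disabled placard displayed: no → false
  permit type = staff: staff == staff is true
  snow emergency in effect: no → false
  street-cleaning window active: yes → true
  vehicle length < 348 in: 316 < 348 is true
  commercial vehicle: no → false
  electric vehicle: no → false
  hour of day (0-23) between 13 and 15: 19 in [13, 15] is false
  intended duration = 169 min: 537 == 169 is false
  meter paid: no → false
Combine:
[1.1] NOT false = true
[1] true AND false AND true = false
[2] false AND true = false
[3.1] NOT true = false
[3.3] NOT false = true
[3] false AND false AND true = false
[4.1] NOT false = true
[4.3] NOT false = true
[4] true AND false AND true = false
[root] false OR false OR false OR false = false
Overall: false → ticketed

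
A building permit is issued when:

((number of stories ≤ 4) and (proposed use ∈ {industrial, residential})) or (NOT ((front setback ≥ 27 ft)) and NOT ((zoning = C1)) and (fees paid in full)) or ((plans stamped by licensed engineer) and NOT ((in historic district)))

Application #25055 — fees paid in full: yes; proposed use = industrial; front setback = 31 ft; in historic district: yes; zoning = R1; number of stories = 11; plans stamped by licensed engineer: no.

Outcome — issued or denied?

Denied

Atomic conditions:
  number of stories ≤ 4: 11 ≤ 4 is false
  proposed use ∈ {industrial, residential}: industrial is in the set → true
  front setback ≥ 27 ft: 31 ≥ 27 is true
  zoning = C1: R1 == C1 is false
  fees paid in full: yes → true
  plans stamped by licensed engineer: no → false
  in historic district: yes → true
Combine:
[1] false AND true = false
[2.1] NOT true = false
[2.2] NOT false = true
[2] false AND true AND true = false
[3.2] NOT true = false
[3] false AND false = false
[root] false OR false OR false = false
Overall: false → denied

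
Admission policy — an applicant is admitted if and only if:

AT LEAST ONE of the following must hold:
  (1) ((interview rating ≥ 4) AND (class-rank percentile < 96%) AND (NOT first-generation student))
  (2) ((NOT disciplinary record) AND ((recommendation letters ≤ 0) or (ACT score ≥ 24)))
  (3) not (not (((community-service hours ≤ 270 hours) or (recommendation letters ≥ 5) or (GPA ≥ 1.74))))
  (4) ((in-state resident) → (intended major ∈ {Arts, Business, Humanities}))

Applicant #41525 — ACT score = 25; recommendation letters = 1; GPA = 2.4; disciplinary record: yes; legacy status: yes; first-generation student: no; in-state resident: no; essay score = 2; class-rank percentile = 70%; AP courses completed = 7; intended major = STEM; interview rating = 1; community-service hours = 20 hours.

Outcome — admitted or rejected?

Admitted

Atomic conditions:
  interview rating ≥ 4: 1 ≥ 4 is false
  class-rank percentile < 96%: 70 < 96 is true
  NOT first-generation student: no → true
  NOT disciplinary record: yes → false
  recommendation letters ≤ 0: 1 ≤ 0 is false
  ACT score ≥ 24: 25 ≥ 24 is true
  community-service hours ≤ 270 hours: 20 ≤ 270 is true
  recommendation letters ≥ 5: 1 ≥ 5 is false
  GPA ≥ 1.74: 2.4 ≥ 1.74 is true
  in-state resident: no → false
  intended major ∈ {Arts, Business, Humanities}: STEM is not in the set → false
Combine:
[1] false AND true AND true = false
[2.2] false OR true = true
[2] false AND true = false
[3.1.1] true OR false OR true = true
[3.1] NOT true = false
[3] NOT false = true
[4] false → false (antecedent false ⇒ implication holds) = true
[root] false OR false OR true OR true = true
Overall: true → admitted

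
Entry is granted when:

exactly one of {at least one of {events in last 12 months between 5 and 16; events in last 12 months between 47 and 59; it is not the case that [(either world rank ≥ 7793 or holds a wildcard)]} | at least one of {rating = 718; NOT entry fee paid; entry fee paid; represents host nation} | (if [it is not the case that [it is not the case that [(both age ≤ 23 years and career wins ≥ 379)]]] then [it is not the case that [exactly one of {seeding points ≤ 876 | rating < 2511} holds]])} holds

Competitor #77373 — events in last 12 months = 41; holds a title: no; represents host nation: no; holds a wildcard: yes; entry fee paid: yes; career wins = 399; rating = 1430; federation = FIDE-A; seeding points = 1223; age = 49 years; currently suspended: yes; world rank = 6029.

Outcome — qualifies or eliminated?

Eliminated

Atomic conditions:
  events in last 12 months between 5 and 16: 41 in [5, 16] is false
  events in last 12 months between 47 and 59: 41 in [47, 59] is false
  world rank ≥ 7793: 6029 ≥ 7793 is false
  holds a wildcard: yes → true
  rating = 718: 1430 == 718 is false
  NOT entry fee paid: yes → false
  entry fee paid: yes → true
  represents host nation: no → false
  age ≤ 23 years: 49 ≤ 23 is false
  career wins ≥ 379: 399 ≥ 379 is true
  seeding points ≤ 876: 1223 ≤ 876 is false
  rating < 2511: 1430 < 2511 is true
Combine:
[1.3.1] false OR true = true
[1.3] NOT true = false
[1] false OR false OR false = false
[2] false OR false OR true OR false = true
[3.1.1.1] false AND true = false
[3.1.1] NOT false = true
[3.1] NOT true = false
[3.2.1] exactly-one(false, true) = true
[3.2] NOT true = false
[3] false → false (antecedent false ⇒ implication holds) = true
[root] exactly-one(false, true, true) = false
Overall: false → eliminated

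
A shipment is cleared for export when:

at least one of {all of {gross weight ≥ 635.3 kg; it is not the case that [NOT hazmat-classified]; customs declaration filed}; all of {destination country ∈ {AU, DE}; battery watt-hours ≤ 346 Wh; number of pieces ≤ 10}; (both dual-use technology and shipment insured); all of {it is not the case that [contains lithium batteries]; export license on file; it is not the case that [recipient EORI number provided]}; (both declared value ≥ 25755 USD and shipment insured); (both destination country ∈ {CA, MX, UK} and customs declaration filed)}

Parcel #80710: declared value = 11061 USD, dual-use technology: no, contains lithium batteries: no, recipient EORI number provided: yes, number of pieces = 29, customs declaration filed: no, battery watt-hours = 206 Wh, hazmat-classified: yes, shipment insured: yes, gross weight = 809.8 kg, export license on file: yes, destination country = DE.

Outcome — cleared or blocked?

Atomic conditions:
  gross weight ≥ 635.3 kg: 809.8 ≥ 635.3 is true
  NOT hazmat-classified: yes → false
  customs declaration filed: no → false
  destination country ∈ {AU, DE}: DE is in the set → true
  battery watt-hours ≤ 346 Wh: 206 ≤ 346 is true
  number of pieces ≤ 10: 29 ≤ 10 is false
  dual-use technology: no → false
  shipment insured: yes → true
  contains lithium batteries: no → false
  export license on file: yes → true
  recipient EORI number provided: yes → true
  declared value ≥ 25755 USD: 11061 ≥ 25755 is false
  destination country ∈ {CA, MX, UK}: DE is not in the set → false
Combine:
[1.2] NOT false = true
[1] true AND true AND false = false
[2] true AND true AND false = false
[3] false AND true = false
[4.1] NOT false = true
[4.3] NOT true = false
[4] true AND true AND false = false
[5] false AND true = false
[6] false AND false = false
[root] false OR false OR false OR false OR false OR false = false
Overall: false → blocked

Blocked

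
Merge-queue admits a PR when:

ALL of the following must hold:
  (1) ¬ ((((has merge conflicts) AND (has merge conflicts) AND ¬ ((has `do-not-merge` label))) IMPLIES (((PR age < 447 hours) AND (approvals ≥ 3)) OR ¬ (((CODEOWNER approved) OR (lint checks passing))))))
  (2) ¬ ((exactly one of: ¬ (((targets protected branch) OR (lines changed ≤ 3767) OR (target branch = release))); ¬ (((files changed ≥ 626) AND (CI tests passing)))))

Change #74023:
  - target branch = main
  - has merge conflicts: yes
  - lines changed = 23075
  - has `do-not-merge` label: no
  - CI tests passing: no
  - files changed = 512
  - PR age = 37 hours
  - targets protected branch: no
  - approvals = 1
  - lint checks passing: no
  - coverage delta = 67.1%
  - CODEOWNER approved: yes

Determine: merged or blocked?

Merged

Atomic conditions:
  has merge conflicts: yes → true
  has `do-not-merge` label: no → false
  PR age < 447 hours: 37 < 447 is true
  approvals ≥ 3: 1 ≥ 3 is false
  CODEOWNER approved: yes → true
  lint checks passing: no → false
  targets protected branch: no → false
  lines changed ≤ 3767: 23075 ≤ 3767 is false
  target branch = release: main == release is false
  files changed ≥ 626: 512 ≥ 626 is false
  CI tests passing: no → false
Combine:
[1.1.1.3] NOT false = true
[1.1.1] true AND true AND true = true
[1.1.2.1] true AND false = false
[1.1.2.2.1] true OR false = true
[1.1.2.2] NOT true = false
[1.1.2] false OR false = false
[1.1] true → false = false
[1] NOT false = true
[2.1.1.1] false OR false OR false = false
[2.1.1] NOT false = true
[2.1.2.1] false AND false = false
[2.1.2] NOT false = true
[2.1] exactly-one(true, true) = false
[2] NOT false = true
[root] true AND true = true
Overall: true → merged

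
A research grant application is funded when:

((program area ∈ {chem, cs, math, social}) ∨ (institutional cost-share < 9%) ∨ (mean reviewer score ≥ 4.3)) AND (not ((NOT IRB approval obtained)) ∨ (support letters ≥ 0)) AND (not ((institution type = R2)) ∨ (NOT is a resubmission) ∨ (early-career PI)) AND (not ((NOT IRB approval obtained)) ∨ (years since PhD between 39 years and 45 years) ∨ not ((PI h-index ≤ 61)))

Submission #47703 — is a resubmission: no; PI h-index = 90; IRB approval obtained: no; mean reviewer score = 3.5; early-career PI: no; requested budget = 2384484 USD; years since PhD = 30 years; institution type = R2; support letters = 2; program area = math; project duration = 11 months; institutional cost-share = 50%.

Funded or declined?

Atomic conditions:
  program area ∈ {chem, cs, math, social}: math is in the set → true
  institutional cost-share < 9%: 50 < 9 is false
  mean reviewer score ≥ 4.3: 3.5 ≥ 4.3 is false
  NOT IRB approval obtained: no → true
  support letters ≥ 0: 2 ≥ 0 is true
  institution type = R2: R2 == R2 is true
  NOT is a resubmission: no → true
  early-career PI: no → false
  years since PhD between 39 years and 45 years: 30 in [39, 45] is false
  PI h-index ≤ 61: 90 ≤ 61 is false
Combine:
[1] true OR false OR false = true
[2.1] NOT true = false
[2] false OR true = true
[3.1] NOT true = false
[3] false OR true OR false = true
[4.1] NOT true = false
[4.3] NOT false = true
[4] false OR false OR true = true
[root] true AND true AND true AND true = true
Overall: true → funded

Funded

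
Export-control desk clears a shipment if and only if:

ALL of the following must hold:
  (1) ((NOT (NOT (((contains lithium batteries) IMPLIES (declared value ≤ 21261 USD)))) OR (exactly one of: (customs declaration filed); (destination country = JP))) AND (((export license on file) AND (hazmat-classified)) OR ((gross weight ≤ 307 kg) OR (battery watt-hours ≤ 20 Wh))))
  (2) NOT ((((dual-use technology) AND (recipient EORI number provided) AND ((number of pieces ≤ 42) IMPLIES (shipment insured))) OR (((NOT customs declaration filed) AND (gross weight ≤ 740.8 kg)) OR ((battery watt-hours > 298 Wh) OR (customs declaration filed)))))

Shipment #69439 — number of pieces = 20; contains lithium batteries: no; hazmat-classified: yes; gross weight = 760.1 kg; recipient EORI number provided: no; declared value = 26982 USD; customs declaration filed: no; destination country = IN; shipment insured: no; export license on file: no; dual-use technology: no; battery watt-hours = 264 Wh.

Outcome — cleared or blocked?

Atomic conditions:
  contains lithium batteries: no → false
  declared value ≤ 21261 USD: 26982 ≤ 21261 is false
  customs declaration filed: no → false
  destination country = JP: IN == JP is false
  export license on file: no → false
  hazmat-classified: yes → true
  gross weight ≤ 307 kg: 760.1 ≤ 307 is false
  battery watt-hours ≤ 20 Wh: 264 ≤ 20 is false
  dual-use technology: no → false
  recipient EORI number provided: no → false
  number of pieces ≤ 42: 20 ≤ 42 is true
  shipment insured: no → false
  NOT customs declaration filed: no → true
  gross weight ≤ 740.8 kg: 760.1 ≤ 740.8 is false
  battery watt-hours > 298 Wh: 264 > 298 is false
Combine:
[1.1.1.1.1] false → false (antecedent false ⇒ implication holds) = true
[1.1.1.1] NOT true = false
[1.1.1] NOT false = true
[1.1.2] exactly-one(false, false) = false
[1.1] true OR false = true
[1.2.1] false AND true = false
[1.2.2] false OR false = false
[1.2] false OR false = false
[1] true AND false = false
[2.1.1.3] true → false = false
[2.1.1] false AND false AND false = false
[2.1.2.1] true AND false = false
[2.1.2.2] false OR false = false
[2.1.2] false OR false = false
[2.1] false OR false = false
[2] NOT false = true
[root] false AND true = false
Overall: false → blocked

Blocked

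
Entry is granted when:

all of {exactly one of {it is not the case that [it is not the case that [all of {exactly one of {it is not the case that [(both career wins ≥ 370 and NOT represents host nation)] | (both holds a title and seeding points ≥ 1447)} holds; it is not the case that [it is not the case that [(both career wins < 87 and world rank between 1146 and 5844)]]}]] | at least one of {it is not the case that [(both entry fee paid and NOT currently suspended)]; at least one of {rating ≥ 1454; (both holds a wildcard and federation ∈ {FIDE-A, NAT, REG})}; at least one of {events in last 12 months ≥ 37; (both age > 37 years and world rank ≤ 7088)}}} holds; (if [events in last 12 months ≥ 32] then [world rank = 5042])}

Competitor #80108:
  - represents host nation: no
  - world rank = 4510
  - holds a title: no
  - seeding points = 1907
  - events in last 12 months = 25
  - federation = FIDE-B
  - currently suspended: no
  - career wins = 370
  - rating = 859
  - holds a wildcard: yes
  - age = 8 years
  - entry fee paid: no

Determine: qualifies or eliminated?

Atomic conditions:
  career wins ≥ 370: 370 ≥ 370 is true
  NOT represents host nation: no → true
  holds a title: no → false
  seeding points ≥ 1447: 1907 ≥ 1447 is true
  career wins < 87: 370 < 87 is false
  world rank between 1146 and 5844: 4510 in [1146, 5844] is true
  entry fee paid: no → false
  NOT currently suspended: no → true
  rating ≥ 1454: 859 ≥ 1454 is false
  holds a wildcard: yes → true
  federation ∈ {FIDE-A, NAT, REG}: FIDE-B is not in the set → false
  events in last 12 months ≥ 37: 25 ≥ 37 is false
  age > 37 years: 8 > 37 is false
  world rank ≤ 7088: 4510 ≤ 7088 is true
  events in last 12 months ≥ 32: 25 ≥ 32 is false
  world rank = 5042: 4510 == 5042 is false
Combine:
[1.1.1.1.1.1.1] true AND true = true
[1.1.1.1.1.1] NOT true = false
[1.1.1.1.1.2] false AND true = false
[1.1.1.1.1] exactly-one(false, false) = false
[1.1.1.1.2.1.1] false AND true = false
[1.1.1.1.2.1] NOT false = true
[1.1.1.1.2] NOT true = false
[1.1.1.1] false AND false = false
[1.1.1] NOT false = true
[1.1] NOT true = false
[1.2.1.1] false AND true = false
[1.2.1] NOT false = true
[1.2.2.2] true AND false = false
[1.2.2] false OR false = false
[1.2.3.2] false AND true = false
[1.2.3] false OR false = false
[1.2] true OR false OR false = true
[1] exactly-one(false, true) = true
[2] false → false (antecedent false ⇒ implication holds) = true
[root] true AND true = true
Overall: true → qualifies

Qualifies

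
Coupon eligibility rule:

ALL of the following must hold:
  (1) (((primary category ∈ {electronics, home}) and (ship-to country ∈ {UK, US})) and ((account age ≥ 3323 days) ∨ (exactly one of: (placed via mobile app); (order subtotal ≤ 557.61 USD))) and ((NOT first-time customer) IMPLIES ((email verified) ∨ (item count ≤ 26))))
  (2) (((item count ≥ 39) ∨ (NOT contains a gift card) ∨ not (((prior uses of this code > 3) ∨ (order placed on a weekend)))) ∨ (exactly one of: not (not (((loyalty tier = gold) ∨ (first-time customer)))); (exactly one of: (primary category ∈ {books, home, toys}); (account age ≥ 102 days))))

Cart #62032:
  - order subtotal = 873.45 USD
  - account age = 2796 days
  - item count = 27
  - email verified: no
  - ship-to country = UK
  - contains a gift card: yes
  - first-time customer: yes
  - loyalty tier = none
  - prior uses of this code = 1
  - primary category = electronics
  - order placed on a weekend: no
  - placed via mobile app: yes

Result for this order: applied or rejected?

Applied

Atomic conditions:
  primary category ∈ {electronics, home}: electronics is in the set → true
  ship-to country ∈ {UK, US}: UK is in the set → true
  account age ≥ 3323 days: 2796 ≥ 3323 is false
  placed via mobile app: yes → true
  order subtotal ≤ 557.61 USD: 873.45 ≤ 557.61 is false
  NOT first-time customer: yes → false
  email verified: no → false
  item count ≤ 26: 27 ≤ 26 is false
  item count ≥ 39: 27 ≥ 39 is false
  NOT contains a gift card: yes → false
  prior uses of this code > 3: 1 > 3 is false
  order placed on a weekend: no → false
  loyalty tier = gold: none == gold is false
  first-time customer: yes → true
  primary category ∈ {books, home, toys}: electronics is not in the set → false
  account age ≥ 102 days: 2796 ≥ 102 is true
Combine:
[1.1] true AND true = true
[1.2.2] exactly-one(true, false) = true
[1.2] false OR true = true
[1.3.2] false OR false = false
[1.3] false → false (antecedent false ⇒ implication holds) = true
[1] true AND true AND true = true
[2.1.3.1] false OR false = false
[2.1.3] NOT false = true
[2.1] false OR false OR true = true
[2.2.1.1.1] false OR true = true
[2.2.1.1] NOT true = false
[2.2.1] NOT false = true
[2.2.2] exactly-one(false, true) = true
[2.2] exactly-one(true, true) = false
[2] true OR false = true
[root] true AND true = true
Overall: true → applied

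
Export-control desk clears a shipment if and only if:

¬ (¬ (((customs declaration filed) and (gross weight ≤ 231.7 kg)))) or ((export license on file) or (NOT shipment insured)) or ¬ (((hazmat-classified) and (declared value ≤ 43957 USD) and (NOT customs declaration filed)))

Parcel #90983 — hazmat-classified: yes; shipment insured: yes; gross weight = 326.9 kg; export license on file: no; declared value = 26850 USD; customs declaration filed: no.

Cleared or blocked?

Blocked

Atomic conditions:
  customs declaration filed: no → false
  gross weight ≤ 231.7 kg: 326.9 ≤ 231.7 is false
  export license on file: no → false
  NOT shipment insured: yes → false
  hazmat-classified: yes → true
  declared value ≤ 43957 USD: 26850 ≤ 43957 is true
  NOT customs declaration filed: no → true
Combine:
[1.1.1] false AND false = false
[1.1] NOT false = true
[1] NOT true = false
[2] false OR false = false
[3.1] true AND true AND true = true
[3] NOT true = false
[root] false OR false OR false = false
Overall: false → blocked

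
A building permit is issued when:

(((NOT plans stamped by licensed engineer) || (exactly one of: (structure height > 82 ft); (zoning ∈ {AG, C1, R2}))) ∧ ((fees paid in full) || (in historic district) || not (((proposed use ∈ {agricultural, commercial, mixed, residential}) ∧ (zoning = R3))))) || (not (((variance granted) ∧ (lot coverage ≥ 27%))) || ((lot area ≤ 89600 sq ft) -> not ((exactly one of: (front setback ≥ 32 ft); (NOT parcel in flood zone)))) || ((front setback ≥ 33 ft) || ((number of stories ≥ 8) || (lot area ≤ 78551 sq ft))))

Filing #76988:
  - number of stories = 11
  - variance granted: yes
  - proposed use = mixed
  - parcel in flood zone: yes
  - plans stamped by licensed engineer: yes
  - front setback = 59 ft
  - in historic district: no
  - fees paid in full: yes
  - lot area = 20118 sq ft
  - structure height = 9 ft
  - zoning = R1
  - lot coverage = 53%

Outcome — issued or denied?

Atomic conditions:
  NOT plans stamped by licensed engineer: yes → false
  structure height > 82 ft: 9 > 82 is false
  zoning ∈ {AG, C1, R2}: R1 is not in the set → false
  fees paid in full: yes → true
  in historic district: no → false
  proposed use ∈ {agricultural, commercial, mixed, residential}: mixed is in the set → true
  zoning = R3: R1 == R3 is false
  variance granted: yes → true
  lot coverage ≥ 27%: 53 ≥ 27 is true
  lot area ≤ 89600 sq ft: 20118 ≤ 89600 is true
  front setback ≥ 32 ft: 59 ≥ 32 is true
  NOT parcel in flood zone: yes → false
  front setback ≥ 33 ft: 59 ≥ 33 is true
  number of stories ≥ 8: 11 ≥ 8 is true
  lot area ≤ 78551 sq ft: 20118 ≤ 78551 is true
Combine:
[1.1.2] exactly-one(false, false) = false
[1.1] false OR false = false
[1.2.3.1] true AND false = false
[1.2.3] NOT false = true
[1.2] true OR false OR true = true
[1] false AND true = false
[2.1.1] true AND true = true
[2.1] NOT true = false
[2.2.2.1] exactly-one(true, false) = true
[2.2.2] NOT true = false
[2.2] true → false = false
[2.3.2] true OR true = true
[2.3] true OR true = true
[2] false OR false OR true = true
[root] false OR true = true
Overall: true → issued

Issued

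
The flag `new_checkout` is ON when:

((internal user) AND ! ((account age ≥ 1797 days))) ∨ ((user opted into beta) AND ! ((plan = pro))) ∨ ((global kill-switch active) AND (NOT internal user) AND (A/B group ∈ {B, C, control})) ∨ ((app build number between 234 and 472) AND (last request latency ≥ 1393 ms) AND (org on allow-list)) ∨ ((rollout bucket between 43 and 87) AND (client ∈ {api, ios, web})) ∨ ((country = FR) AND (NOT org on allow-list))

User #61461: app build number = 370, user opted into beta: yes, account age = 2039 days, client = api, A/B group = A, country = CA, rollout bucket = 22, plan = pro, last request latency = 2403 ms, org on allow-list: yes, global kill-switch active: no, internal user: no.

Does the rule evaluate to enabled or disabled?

Enabled

Atomic conditions:
  internal user: no → false
  account age ≥ 1797 days: 2039 ≥ 1797 is true
  user opted into beta: yes → true
  plan = pro: pro == pro is true
  global kill-switch active: no → false
  NOT internal user: no → true
  A/B group ∈ {B, C, control}: A is not in the set → false
  app build number between 234 and 472: 370 in [234, 472] is true
  last request latency ≥ 1393 ms: 2403 ≥ 1393 is true
  org on allow-list: yes → true
  rollout bucket between 43 and 87: 22 in [43, 87] is false
  client ∈ {api, ios, web}: api is in the set → true
  country = FR: CA == FR is false
  NOT org on allow-list: yes → false
Combine:
[1.2] NOT true = false
[1] false AND false = false
[2.2] NOT true = false
[2] true AND false = false
[3] false AND true AND false = false
[4] true AND true AND true = true
[5] false AND true = false
[6] false AND false = false
[root] false OR false OR false OR true OR false OR false = true
Overall: true → enabled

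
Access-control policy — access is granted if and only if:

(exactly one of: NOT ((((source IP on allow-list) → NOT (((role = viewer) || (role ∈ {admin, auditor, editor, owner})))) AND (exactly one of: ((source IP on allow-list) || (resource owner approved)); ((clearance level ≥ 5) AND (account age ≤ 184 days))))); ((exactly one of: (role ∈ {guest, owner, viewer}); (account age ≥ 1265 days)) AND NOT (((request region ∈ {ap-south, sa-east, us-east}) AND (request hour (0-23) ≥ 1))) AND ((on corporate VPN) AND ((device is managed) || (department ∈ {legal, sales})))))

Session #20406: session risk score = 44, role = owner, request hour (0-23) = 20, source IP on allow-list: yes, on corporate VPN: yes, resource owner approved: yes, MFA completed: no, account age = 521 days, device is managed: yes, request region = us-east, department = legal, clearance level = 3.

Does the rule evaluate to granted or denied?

Granted

Atomic conditions:
  source IP on allow-list: yes → true
  role = viewer: owner == viewer is false
  role ∈ {admin, auditor, editor, owner}: owner is in the set → true
  resource owner approved: yes → true
  clearance level ≥ 5: 3 ≥ 5 is false
  account age ≤ 184 days: 521 ≤ 184 is false
  role ∈ {guest, owner, viewer}: owner is in the set → true
  account age ≥ 1265 days: 521 ≥ 1265 is false
  request region ∈ {ap-south, sa-east, us-east}: us-east is in the set → true
  request hour (0-23) ≥ 1: 20 ≥ 1 is true
  on corporate VPN: yes → true
  device is managed: yes → true
  department ∈ {legal, sales}: legal is in the set → true
Combine:
[1.1.1.2.1] false OR true = true
[1.1.1.2] NOT true = false
[1.1.1] true → false = false
[1.1.2.1] true OR true = true
[1.1.2.2] false AND false = false
[1.1.2] exactly-one(true, false) = true
[1.1] false AND true = false
[1] NOT false = true
[2.1] exactly-one(true, false) = true
[2.2.1] true AND true = true
[2.2] NOT true = false
[2.3.2] true OR true = true
[2.3] true AND true = true
[2] true AND false AND true = false
[root] exactly-one(true, false) = true
Overall: true → granted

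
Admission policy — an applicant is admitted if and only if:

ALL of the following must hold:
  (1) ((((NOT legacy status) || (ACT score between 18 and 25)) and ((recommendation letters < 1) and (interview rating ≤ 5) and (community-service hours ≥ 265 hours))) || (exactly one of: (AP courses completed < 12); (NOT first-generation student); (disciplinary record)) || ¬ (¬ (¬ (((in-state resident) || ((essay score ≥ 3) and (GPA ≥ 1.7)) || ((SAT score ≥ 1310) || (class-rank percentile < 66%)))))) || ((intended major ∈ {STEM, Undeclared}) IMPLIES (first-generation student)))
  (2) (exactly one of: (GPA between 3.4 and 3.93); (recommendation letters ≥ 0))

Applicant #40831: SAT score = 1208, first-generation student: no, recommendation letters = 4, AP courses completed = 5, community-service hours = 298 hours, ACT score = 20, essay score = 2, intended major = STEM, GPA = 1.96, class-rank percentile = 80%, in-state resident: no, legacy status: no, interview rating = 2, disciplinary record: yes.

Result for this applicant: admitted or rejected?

Admitted

Atomic conditions:
  NOT legacy status: no → true
  ACT score between 18 and 25: 20 in [18, 25] is true
  recommendation letters < 1: 4 < 1 is false
  interview rating ≤ 5: 2 ≤ 5 is true
  community-service hours ≥ 265 hours: 298 ≥ 265 is true
  AP courses completed < 12: 5 < 12 is true
  NOT first-generation student: no → true
  disciplinary record: yes → true
  in-state resident: no → false
  essay score ≥ 3: 2 ≥ 3 is false
  GPA ≥ 1.7: 1.96 ≥ 1.7 is true
  SAT score ≥ 1310: 1208 ≥ 1310 is false
  class-rank percentile < 66%: 80 < 66 is false
  intended major ∈ {STEM, Undeclared}: STEM is in the set → true
  first-generation student: no → false
  GPA between 3.4 and 3.93: 1.96 in [3.4, 3.93] is false
  recommendation letters ≥ 0: 4 ≥ 0 is true
Combine:
[1.1.1] true OR true = true
[1.1.2] false AND true AND true = false
[1.1] true AND false = false
[1.2] exactly-one(true, true, true) = false
[1.3.1.1.1.2] false AND true = false
[1.3.1.1.1.3] false OR false = false
[1.3.1.1.1] false OR false OR false = false
[1.3.1.1] NOT false = true
[1.3.1] NOT true = false
[1.3] NOT false = true
[1.4] true → false = false
[1] false OR false OR true OR false = true
[2] exactly-one(false, true) = true
[root] true AND true = true
Overall: true → admitted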